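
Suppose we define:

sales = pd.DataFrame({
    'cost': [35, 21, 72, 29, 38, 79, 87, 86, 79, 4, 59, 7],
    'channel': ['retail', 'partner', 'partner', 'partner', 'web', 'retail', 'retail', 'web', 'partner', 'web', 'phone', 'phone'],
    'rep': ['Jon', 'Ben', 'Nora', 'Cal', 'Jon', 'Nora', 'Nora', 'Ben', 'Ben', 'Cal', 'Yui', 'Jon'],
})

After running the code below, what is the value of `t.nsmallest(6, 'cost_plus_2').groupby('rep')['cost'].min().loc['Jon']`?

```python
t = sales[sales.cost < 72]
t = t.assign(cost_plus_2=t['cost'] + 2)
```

filter rows where cost < 72:
    cost  channel  rep
0     35   retail  Jon
1     21  partner  Ben
3     29  partner  Cal
4     38      web  Jon
9      4      web  Cal
10    59    phone  Yui
11     7    phone  Jon
add column cost_plus_2 = t['cost'] + 2:
    cost  channel  rep  cost_plus_2
0     35   retail  Jon           37
1     21  partner  Ben           23
3     29  partner  Cal           31
4     38      web  Jon           40
9      4      web  Cal            6
10    59    phone  Yui           61
11     7    phone  Jon            9
take 6 rows with smallest cost_plus_2:
    cost  channel  rep  cost_plus_2
9      4      web  Cal            6
11     7    phone  Jon            9
1     21  partner  Ben           23
3     29  partner  Cal           31
0     35   retail  Jon           37
4     38      web  Jon           40
group by rep, min of cost:
rep
Ben    21
Cal     4
Jon     7
Name: cost, dtype: int64
Finally, value at index 'Jon' = 7.

7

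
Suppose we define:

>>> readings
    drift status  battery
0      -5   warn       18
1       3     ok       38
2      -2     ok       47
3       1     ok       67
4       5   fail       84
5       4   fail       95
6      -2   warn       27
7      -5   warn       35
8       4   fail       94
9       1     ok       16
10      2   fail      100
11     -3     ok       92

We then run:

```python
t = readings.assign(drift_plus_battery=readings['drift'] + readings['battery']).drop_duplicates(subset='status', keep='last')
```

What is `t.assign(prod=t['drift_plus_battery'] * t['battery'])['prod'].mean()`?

6479.33333333

add column drift_plus_battery = readings['drift'] + readings['battery']:
    drift status  battery  drift_plus_battery
0      -5   warn       18                  13
1       3     ok       38                  41
2      -2     ok       47                  45
3       1     ok       67                  68
4       5   fail       84                  89
5       4   fail       95                  99
6      -2   warn       27                  25
7      -5   warn       35                  30
8       4   fail       94                  98
9       1     ok       16                  17
10      2   fail      100                 102
11     -3     ok       92                  89
drop duplicate status (keep=last):
    drift status  battery  drift_plus_battery
7      -5   warn       35                  30
10      2   fail      100                 102
11     -3     ok       92                  89
add column prod = t['drift_plus_battery'] * t['battery']:
    drift status  battery  drift_plus_battery   prod
7      -5   warn       35                  30   1050
10      2   fail      100                 102  10200
11     -3     ok       92                  89   8188
So mean() = 6479.33333333.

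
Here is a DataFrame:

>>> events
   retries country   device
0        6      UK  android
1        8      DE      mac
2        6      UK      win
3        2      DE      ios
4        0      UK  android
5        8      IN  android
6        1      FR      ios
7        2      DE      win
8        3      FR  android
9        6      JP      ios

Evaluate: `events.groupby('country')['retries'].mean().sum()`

group by country, mean of retries:
country
DE    4.0
FR    2.0
IN    8.0
JP    6.0
UK    4.0
Name: retries, dtype: float64

24.0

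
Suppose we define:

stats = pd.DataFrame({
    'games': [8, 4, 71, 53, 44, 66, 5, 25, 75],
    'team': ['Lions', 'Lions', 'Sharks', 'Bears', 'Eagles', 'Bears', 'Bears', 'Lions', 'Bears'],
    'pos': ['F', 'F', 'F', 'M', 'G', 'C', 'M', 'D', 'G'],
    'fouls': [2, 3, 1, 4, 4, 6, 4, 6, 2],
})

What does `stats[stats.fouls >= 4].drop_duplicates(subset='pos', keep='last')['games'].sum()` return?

140

filter rows where fouls >= 4:
   games    team pos  fouls
3     53   Bears   M      4
4     44  Eagles   G      4
5     66   Bears   C      6
6      5   Bears   M      4
7     25   Lions   D      6
drop duplicate pos (keep=last):
   games    team pos  fouls
4     44  Eagles   G      4
5     66   Bears   C      6
6      5   Bears   M      4
7     25   Lions   D      6
Then the sum of column 'games': 140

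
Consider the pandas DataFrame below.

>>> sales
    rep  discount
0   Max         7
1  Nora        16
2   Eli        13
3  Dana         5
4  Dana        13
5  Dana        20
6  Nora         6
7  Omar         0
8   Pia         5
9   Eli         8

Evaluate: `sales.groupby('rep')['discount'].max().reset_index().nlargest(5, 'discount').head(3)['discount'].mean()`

16.3333333333

group by rep, max of discount:
rep
Dana    20
Eli     13
Max      7
Nora    16
Omar     0
Pia      5
Name: discount, dtype: int64
reset_index():
    rep  discount
0  Dana        20
1   Eli        13
2   Max         7
3  Nora        16
4  Omar         0
5   Pia         5
take 5 rows with largest discount:
    rep  discount
0  Dana        20
3  Nora        16
1   Eli        13
2   Max         7
5   Pia         5
take first 3 rows:
    rep  discount
0  Dana        20
3  Nora        16
1   Eli        13
Taking the mean of column 'discount' gives 16.3333333333.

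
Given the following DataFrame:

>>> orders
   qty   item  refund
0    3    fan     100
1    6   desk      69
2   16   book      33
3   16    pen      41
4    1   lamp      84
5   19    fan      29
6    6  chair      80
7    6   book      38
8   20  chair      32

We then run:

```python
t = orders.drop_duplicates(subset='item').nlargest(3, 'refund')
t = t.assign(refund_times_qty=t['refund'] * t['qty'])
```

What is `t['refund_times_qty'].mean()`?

drop duplicate item (keep=first):
   qty   item  refund
0    3    fan     100
1    6   desk      69
2   16   book      33
3   16    pen      41
4    1   lamp      84
6    6  chair      80
take 3 rows with largest refund:
   qty   item  refund
0    3    fan     100
4    1   lamp      84
6    6  chair      80
add column refund_times_qty = t['refund'] * t['qty']:
   qty   item  refund  refund_times_qty
0    3    fan     100               300
4    1   lamp      84                84
6    6  chair      80               480
So mean() = 288.0.

288.0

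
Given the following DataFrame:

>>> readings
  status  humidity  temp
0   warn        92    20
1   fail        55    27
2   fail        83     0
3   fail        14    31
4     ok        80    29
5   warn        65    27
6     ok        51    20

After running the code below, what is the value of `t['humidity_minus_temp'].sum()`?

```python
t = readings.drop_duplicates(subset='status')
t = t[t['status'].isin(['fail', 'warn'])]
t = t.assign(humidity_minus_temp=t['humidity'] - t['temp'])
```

100

drop duplicate status (keep=first):
  status  humidity  temp
0   warn        92    20
1   fail        55    27
4     ok        80    29
filter rows where status in ['fail', 'warn']:
  status  humidity  temp
0   warn        92    20
1   fail        55    27
add column humidity_minus_temp = t['humidity'] - t['temp']:
  status  humidity  temp  humidity_minus_temp
0   warn        92    20                   72
1   fail        55    27                   28
Hence 100.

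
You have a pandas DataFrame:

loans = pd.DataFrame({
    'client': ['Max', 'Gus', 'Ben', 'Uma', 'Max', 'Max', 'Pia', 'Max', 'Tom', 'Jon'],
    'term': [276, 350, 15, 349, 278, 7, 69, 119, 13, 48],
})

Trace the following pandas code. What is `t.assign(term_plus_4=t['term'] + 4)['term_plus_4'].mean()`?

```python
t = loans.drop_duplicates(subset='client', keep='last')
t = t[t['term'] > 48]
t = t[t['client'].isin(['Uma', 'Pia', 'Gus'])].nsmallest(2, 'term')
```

drop duplicate client (keep=last):
  client  term
1    Gus   350
2    Ben    15
3    Uma   349
6    Pia    69
7    Max   119
8    Tom    13
9    Jon    48
filter rows where term > 48:
  client  term
1    Gus   350
3    Uma   349
6    Pia    69
7    Max   119
filter rows where client in ['Uma', 'Pia', 'Gus']:
  client  term
1    Gus   350
3    Uma   349
6    Pia    69
take 2 rows with smallest term:
  client  term
6    Pia    69
3    Uma   349
add column term_plus_4 = t['term'] + 4:
  client  term  term_plus_4
6    Pia    69           73
3    Uma   349          353
Hence 213.0.

213.0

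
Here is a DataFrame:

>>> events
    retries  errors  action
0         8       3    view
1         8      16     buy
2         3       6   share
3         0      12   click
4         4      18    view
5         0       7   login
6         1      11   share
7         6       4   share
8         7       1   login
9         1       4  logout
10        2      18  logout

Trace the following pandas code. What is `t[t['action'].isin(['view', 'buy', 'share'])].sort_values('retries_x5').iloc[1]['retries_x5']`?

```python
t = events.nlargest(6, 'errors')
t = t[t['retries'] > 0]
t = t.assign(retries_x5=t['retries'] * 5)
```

take 6 rows with largest errors:
    retries  errors  action
4         4      18    view
10        2      18  logout
1         8      16     buy
3         0      12   click
6         1      11   share
5         0       7   login
filter rows where retries > 0:
    retries  errors  action
4         4      18    view
10        2      18  logout
1         8      16     buy
6         1      11   share
add column retries_x5 = t['retries'] * 5:
    retries  errors  action  retries_x5
4         4      18    view          20
10        2      18  logout          10
1         8      16     buy          40
6         1      11   share           5
filter rows where action in ['view', 'buy', 'share']:
   retries  errors action  retries_x5
4        4      18   view          20
1        8      16    buy          40
6        1      11  share           5
sort by retries_x5:
   retries  errors action  retries_x5
6        1      11  share           5
4        4      18   view          20
1        8      16    buy          40
Then the value at position 1, column 'retries_x5': 20

20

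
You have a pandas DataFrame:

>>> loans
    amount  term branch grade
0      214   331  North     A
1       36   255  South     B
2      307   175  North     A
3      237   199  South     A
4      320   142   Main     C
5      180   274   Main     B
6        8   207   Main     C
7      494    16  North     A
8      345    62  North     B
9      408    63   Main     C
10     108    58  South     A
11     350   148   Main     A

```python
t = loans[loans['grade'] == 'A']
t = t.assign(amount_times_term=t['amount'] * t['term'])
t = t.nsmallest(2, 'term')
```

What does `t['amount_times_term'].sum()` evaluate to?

14168

filter rows where grade == 'A':
    amount  term branch grade
0      214   331  North     A
2      307   175  North     A
3      237   199  South     A
7      494    16  North     A
10     108    58  South     A
11     350   148   Main     A
add column amount_times_term = t['amount'] * t['term']:
    amount  term branch grade  amount_times_term
0      214   331  North     A              70834
2      307   175  North     A              53725
3      237   199  South     A              47163
7      494    16  North     A               7904
10     108    58  South     A               6264
11     350   148   Main     A              51800
take 2 rows with smallest term:
    amount  term branch grade  amount_times_term
7      494    16  North     A               7904
10     108    58  South     A               6264
Reading off the sum of column 'amount_times_term', we get 14168.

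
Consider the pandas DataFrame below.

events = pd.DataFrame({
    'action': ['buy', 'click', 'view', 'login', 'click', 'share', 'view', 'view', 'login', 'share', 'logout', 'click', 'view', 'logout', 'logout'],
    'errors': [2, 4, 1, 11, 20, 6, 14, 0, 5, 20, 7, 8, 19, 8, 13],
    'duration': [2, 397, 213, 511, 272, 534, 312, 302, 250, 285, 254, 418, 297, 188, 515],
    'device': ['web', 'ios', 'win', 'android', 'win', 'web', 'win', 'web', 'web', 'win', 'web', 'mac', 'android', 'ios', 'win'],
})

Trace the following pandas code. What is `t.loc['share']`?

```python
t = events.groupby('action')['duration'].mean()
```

409.5

group by action, mean of duration:
action
buy         2.000000
click     362.333333
login     380.500000
logout    319.000000
share     409.500000
view      281.000000
Name: duration, dtype: float64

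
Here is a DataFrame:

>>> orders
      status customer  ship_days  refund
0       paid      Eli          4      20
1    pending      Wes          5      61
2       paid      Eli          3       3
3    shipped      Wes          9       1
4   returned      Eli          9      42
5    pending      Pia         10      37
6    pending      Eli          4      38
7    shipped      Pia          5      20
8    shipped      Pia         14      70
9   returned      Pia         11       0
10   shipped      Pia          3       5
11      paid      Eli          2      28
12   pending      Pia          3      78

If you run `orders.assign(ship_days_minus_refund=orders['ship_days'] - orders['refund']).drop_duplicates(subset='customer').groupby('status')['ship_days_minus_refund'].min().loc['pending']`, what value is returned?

add column ship_days_minus_refund = orders['ship_days'] - orders['refund']:
      status customer  ship_days  refund  ship_days_minus_refund
0       paid      Eli          4      20                     -16
1    pending      Wes          5      61                     -56
2       paid      Eli          3       3                       0
3    shipped      Wes          9       1                       8
4   returned      Eli          9      42                     -33
5    pending      Pia         10      37                     -27
6    pending      Eli          4      38                     -34
7    shipped      Pia          5      20                     -15
8    shipped      Pia         14      70                     -56
9   returned      Pia         11       0                      11
10   shipped      Pia          3       5                      -2
11      paid      Eli          2      28                     -26
12   pending      Pia          3      78                     -75
drop duplicate customer (keep=first):
    status customer  ship_days  refund  ship_days_minus_refund
0     paid      Eli          4      20                     -16
1  pending      Wes          5      61                     -56
5  pending      Pia         10      37                     -27
group by status, min of ship_days_minus_refund:
status
paid      -16
pending   -56
Name: ship_days_minus_refund, dtype: int64
Finally, value at index 'pending' = -56.

-56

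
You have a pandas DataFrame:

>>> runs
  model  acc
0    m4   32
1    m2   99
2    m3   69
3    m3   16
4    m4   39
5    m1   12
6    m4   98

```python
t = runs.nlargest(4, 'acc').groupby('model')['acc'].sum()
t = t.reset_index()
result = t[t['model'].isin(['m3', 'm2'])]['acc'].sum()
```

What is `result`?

168

take 4 rows with largest acc:
  model  acc
1    m2   99
6    m4   98
2    m3   69
4    m4   39
group by model, sum of acc:
model
m2     99
m3     69
m4    137
Name: acc, dtype: int64
reset_index():
  model  acc
0    m2   99
1    m3   69
2    m4  137
filter rows where model in ['m3', 'm2']:
  model  acc
0    m2   99
1    m3   69
Reading off the sum of column 'acc', we get 168.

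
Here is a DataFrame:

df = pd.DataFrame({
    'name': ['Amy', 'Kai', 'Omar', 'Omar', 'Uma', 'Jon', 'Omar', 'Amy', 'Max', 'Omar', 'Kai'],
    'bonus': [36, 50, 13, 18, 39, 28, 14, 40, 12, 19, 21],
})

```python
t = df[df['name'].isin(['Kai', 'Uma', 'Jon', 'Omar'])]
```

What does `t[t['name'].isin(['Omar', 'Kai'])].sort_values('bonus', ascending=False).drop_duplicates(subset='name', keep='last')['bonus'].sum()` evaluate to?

filter rows where name in ['Kai', 'Uma', 'Jon', 'Omar']:
    name  bonus
1    Kai     50
2   Omar     13
3   Omar     18
4    Uma     39
5    Jon     28
6   Omar     14
9   Omar     19
10   Kai     21
filter rows where name in ['Omar', 'Kai']:
    name  bonus
1    Kai     50
2   Omar     13
3   Omar     18
6   Omar     14
9   Omar     19
10   Kai     21
sort by bonus descending:
    name  bonus
1    Kai     50
10   Kai     21
9   Omar     19
3   Omar     18
6   Omar     14
2   Omar     13
drop duplicate name (keep=last):
    name  bonus
10   Kai     21
2   Omar     13
Then the sum of column 'bonus': 34

34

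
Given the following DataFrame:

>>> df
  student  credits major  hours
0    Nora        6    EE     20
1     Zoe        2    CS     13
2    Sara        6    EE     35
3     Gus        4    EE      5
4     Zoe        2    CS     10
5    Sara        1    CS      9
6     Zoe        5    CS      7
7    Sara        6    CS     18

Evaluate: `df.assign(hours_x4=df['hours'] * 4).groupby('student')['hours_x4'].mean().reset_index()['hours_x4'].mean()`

add column hours_x4 = df['hours'] * 4:
  student  credits major  hours  hours_x4
0    Nora        6    EE     20        80
1     Zoe        2    CS     13        52
2    Sara        6    EE     35       140
3     Gus        4    EE      5        20
4     Zoe        2    CS     10        40
5    Sara        1    CS      9        36
6     Zoe        5    CS      7        28
7    Sara        6    CS     18        72
group by student, mean of hours_x4:
student
Gus     20.000000
Nora    80.000000
Sara    82.666667
Zoe     40.000000
Name: hours_x4, dtype: float64
reset_index():
  student   hours_x4
0     Gus  20.000000
1    Nora  80.000000
2    Sara  82.666667
3     Zoe  40.000000
So mean() = 55.6666666667.

55.6666666667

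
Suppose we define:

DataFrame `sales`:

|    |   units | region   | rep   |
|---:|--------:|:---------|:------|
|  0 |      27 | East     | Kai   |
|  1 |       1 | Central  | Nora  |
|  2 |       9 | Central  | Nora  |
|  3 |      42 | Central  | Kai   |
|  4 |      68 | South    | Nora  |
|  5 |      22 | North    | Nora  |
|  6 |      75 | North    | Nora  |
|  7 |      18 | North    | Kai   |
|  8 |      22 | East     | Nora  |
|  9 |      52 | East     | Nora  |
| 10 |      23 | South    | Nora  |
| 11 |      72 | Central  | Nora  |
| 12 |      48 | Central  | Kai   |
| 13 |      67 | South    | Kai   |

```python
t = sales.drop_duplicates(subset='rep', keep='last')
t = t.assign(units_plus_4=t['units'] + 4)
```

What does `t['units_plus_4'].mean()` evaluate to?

drop duplicate rep (keep=last):
    units   region   rep
11     72  Central  Nora
13     67    South   Kai
add column units_plus_4 = t['units'] + 4:
    units   region   rep  units_plus_4
11     72  Central  Nora            76
13     67    South   Kai            71

73.5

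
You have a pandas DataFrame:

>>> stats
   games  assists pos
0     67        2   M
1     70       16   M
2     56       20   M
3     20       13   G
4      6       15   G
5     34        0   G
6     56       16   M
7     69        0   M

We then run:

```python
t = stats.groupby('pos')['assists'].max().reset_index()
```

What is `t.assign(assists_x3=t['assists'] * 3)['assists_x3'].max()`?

60

group by pos, max of assists:
pos
G    15
M    20
Name: assists, dtype: int64
reset_index():
  pos  assists
0   G       15
1   M       20
add column assists_x3 = t['assists'] * 3:
  pos  assists  assists_x3
0   G       15          45
1   M       20          60
max of column 'assists_x3' → 60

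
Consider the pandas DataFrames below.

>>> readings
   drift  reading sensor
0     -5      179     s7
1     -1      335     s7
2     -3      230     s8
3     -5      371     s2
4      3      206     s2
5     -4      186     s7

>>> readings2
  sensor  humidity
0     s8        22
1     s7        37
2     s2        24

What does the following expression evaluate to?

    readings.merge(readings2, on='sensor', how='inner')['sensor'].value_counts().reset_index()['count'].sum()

6

merge on 'sensor' (how='inner') → 6 rows:
   drift  reading sensor  humidity
0     -5      179     s7        37
1     -1      335     s7        37
2     -3      230     s8        22
3     -5      371     s2        24
4      3      206     s2        24
5     -4      186     s7        37
value_counts of sensor:
sensor
s7    3
s2    2
s8    1
Name: count, dtype: int64
reset_index():
  sensor  count
0     s7      3
1     s2      2
2     s8      1
Finally, sum of column 'count' = 6.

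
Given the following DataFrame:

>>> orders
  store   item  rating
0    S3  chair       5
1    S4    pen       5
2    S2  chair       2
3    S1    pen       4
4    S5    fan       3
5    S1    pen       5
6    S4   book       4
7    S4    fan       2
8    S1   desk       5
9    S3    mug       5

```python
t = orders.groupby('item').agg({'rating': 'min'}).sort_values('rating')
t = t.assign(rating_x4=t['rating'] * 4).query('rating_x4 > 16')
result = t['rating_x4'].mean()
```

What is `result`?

20.0

group by item, min of rating:
       rating
item         
book        4
chair       2
desk        5
fan         2
mug         5
pen         4
sort by rating:
       rating
item         
chair       2
fan         2
book        4
pen         4
desk        5
mug         5
add column rating_x4 = t['rating'] * 4:
       rating  rating_x4
item                    
chair       2          8
fan         2          8
book        4         16
pen         4         16
desk        5         20
mug         5         20
filter rows where rating_x4 > 16:
      rating  rating_x4
item                   
desk       5         20
mug        5         20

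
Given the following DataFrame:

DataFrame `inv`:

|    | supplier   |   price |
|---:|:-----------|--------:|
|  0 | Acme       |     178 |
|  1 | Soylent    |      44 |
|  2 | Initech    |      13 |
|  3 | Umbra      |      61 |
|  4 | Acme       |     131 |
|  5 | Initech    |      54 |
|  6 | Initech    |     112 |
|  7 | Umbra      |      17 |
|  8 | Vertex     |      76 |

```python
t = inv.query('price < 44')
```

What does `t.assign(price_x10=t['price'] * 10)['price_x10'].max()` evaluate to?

filter rows where price < 44:
  supplier  price
2  Initech     13
7    Umbra     17
add column price_x10 = t['price'] * 10:
  supplier  price  price_x10
2  Initech     13        130
7    Umbra     17        170
Taking the max of column 'price_x10' gives 170.

170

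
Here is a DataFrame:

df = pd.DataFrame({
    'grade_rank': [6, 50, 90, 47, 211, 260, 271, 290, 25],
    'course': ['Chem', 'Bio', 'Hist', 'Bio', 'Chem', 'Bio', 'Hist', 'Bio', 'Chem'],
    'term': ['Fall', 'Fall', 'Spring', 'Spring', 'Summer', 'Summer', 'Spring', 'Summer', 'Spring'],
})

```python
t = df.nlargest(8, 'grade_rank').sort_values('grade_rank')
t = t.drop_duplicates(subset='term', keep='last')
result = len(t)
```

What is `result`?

3

take 8 rows with largest grade_rank:
   grade_rank course    term
7         290    Bio  Summer
6         271   Hist  Spring
5         260    Bio  Summer
4         211   Chem  Summer
2          90   Hist  Spring
1          50    Bio    Fall
3          47    Bio  Spring
8          25   Chem  Spring
sort by grade_rank:
   grade_rank course    term
8          25   Chem  Spring
3          47    Bio  Spring
1          50    Bio    Fall
2          90   Hist  Spring
4         211   Chem  Summer
5         260    Bio  Summer
6         271   Hist  Spring
7         290    Bio  Summer
drop duplicate term (keep=last):
   grade_rank course    term
1          50    Bio    Fall
6         271   Hist  Spring
7         290    Bio  Summer
The number of rows is 3.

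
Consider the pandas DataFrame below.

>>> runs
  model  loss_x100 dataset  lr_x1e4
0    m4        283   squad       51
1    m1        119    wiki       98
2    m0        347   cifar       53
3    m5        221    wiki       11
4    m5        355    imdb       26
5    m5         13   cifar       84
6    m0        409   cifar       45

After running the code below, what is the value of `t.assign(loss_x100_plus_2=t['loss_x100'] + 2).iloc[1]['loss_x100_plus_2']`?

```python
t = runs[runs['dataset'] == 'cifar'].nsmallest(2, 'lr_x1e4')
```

349

filter rows where dataset == 'cifar':
  model  loss_x100 dataset  lr_x1e4
2    m0        347   cifar       53
5    m5         13   cifar       84
6    m0        409   cifar       45
take 2 rows with smallest lr_x1e4:
  model  loss_x100 dataset  lr_x1e4
6    m0        409   cifar       45
2    m0        347   cifar       53
add column loss_x100_plus_2 = t['loss_x100'] + 2:
  model  loss_x100 dataset  lr_x1e4  loss_x100_plus_2
6    m0        409   cifar       45               411
2    m0        347   cifar       53               349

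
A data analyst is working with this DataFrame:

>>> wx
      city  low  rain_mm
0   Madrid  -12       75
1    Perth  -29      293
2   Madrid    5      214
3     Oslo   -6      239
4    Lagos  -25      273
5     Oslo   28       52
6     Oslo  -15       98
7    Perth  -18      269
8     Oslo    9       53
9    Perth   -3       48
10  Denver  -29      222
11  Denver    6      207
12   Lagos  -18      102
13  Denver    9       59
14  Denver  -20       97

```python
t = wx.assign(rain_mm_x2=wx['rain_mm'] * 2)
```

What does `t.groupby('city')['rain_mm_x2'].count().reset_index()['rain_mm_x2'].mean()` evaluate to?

add column rain_mm_x2 = wx['rain_mm'] * 2:
      city  low  rain_mm  rain_mm_x2
0   Madrid  -12       75         150
1    Perth  -29      293         586
2   Madrid    5      214         428
3     Oslo   -6      239         478
4    Lagos  -25      273         546
5     Oslo   28       52         104
6     Oslo  -15       98         196
7    Perth  -18      269         538
8     Oslo    9       53         106
9    Perth   -3       48          96
10  Denver  -29      222         444
11  Denver    6      207         414
12   Lagos  -18      102         204
13  Denver    9       59         118
14  Denver  -20       97         194
group by city, count of rain_mm_x2:
city
Denver    4
Lagos     2
Madrid    2
Oslo      4
Perth     3
Name: rain_mm_x2, dtype: int64
reset_index():
     city  rain_mm_x2
0  Denver           4
1   Lagos           2
2  Madrid           2
3    Oslo           4
4   Perth           3
So mean() = 3.0.

3.0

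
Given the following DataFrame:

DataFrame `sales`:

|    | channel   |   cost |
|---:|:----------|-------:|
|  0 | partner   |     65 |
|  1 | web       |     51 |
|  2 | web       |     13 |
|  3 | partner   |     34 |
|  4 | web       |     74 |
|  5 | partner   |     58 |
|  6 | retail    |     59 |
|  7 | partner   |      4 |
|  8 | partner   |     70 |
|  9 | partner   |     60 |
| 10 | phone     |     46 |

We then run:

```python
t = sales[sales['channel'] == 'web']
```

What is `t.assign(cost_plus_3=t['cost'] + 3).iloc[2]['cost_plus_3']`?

filter rows where channel == 'web':
  channel  cost
1     web    51
2     web    13
4     web    74
add column cost_plus_3 = t['cost'] + 3:
  channel  cost  cost_plus_3
1     web    51           54
2     web    13           16
4     web    74           77
Taking the value at position 2, column 'cost_plus_3' gives 77.

77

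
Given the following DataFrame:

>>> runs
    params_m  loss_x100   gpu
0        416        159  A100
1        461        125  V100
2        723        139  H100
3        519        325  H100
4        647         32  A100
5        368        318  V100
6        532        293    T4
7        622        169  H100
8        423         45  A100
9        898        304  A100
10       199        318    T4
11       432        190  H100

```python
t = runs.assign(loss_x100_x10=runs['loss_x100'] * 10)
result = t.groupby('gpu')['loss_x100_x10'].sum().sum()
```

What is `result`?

add column loss_x100_x10 = runs['loss_x100'] * 10:
    params_m  loss_x100   gpu  loss_x100_x10
0        416        159  A100           1590
1        461        125  V100           1250
2        723        139  H100           1390
3        519        325  H100           3250
4        647         32  A100            320
5        368        318  V100           3180
6        532        293    T4           2930
7        622        169  H100           1690
8        423         45  A100            450
9        898        304  A100           3040
10       199        318    T4           3180
11       432        190  H100           1900
group by gpu, sum of loss_x100_x10:
gpu
A100    5400
H100    8230
T4      6110
V100    4430
Name: loss_x100_x10, dtype: int64
Finally, sum of the resulting series = 24170.

24170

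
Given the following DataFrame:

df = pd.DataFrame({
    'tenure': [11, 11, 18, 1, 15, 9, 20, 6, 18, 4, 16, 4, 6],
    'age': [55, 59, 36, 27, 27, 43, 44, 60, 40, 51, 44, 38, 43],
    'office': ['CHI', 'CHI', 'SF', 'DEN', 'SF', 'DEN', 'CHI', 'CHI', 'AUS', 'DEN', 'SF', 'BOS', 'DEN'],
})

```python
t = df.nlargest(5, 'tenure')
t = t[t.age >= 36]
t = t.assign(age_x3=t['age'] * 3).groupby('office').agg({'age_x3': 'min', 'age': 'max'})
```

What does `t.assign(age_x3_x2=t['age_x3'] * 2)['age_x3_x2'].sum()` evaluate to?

720

take 5 rows with largest tenure:
    tenure  age office
6       20   44    CHI
2       18   36     SF
8       18   40    AUS
10      16   44     SF
4       15   27     SF
filter rows where age >= 36:
    tenure  age office
6       20   44    CHI
2       18   36     SF
8       18   40    AUS
10      16   44     SF
add column age_x3 = t['age'] * 3:
    tenure  age office  age_x3
6       20   44    CHI     132
2       18   36     SF     108
8       18   40    AUS     120
10      16   44     SF     132
group by office: min(age_x3), max(age):
        age_x3  age
office             
AUS        120   40
CHI        132   44
SF         108   44
add column age_x3_x2 = t['age_x3'] * 2:
        age_x3  age  age_x3_x2
office                        
AUS        120   40        240
CHI        132   44        264
SF         108   44        216
The sum of column 'age_x3_x2' is 720.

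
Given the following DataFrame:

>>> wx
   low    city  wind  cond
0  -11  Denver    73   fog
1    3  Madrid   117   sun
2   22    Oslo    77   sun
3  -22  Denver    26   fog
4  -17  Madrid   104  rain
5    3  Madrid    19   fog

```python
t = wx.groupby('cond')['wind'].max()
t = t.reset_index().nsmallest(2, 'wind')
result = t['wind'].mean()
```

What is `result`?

group by cond, max of wind:
cond
fog      73
rain    104
sun     117
Name: wind, dtype: int64
reset_index():
   cond  wind
0   fog    73
1  rain   104
2   sun   117
take 2 rows with smallest wind:
   cond  wind
0   fog    73
1  rain   104

88.5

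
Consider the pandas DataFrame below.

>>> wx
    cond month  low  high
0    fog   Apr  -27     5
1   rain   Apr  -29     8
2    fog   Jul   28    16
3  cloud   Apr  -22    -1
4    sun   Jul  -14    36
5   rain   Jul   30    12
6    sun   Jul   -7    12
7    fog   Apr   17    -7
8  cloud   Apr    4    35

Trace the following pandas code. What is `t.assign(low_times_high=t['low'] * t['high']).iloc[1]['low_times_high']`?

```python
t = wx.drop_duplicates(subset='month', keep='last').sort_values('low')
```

140

drop duplicate month (keep=last):
    cond month  low  high
6    sun   Jul   -7    12
8  cloud   Apr    4    35
sort by low:
    cond month  low  high
6    sun   Jul   -7    12
8  cloud   Apr    4    35
add column low_times_high = t['low'] * t['high']:
    cond month  low  high  low_times_high
6    sun   Jul   -7    12             -84
8  cloud   Apr    4    35             140
So iloc[1]['low_times_high'] = 140.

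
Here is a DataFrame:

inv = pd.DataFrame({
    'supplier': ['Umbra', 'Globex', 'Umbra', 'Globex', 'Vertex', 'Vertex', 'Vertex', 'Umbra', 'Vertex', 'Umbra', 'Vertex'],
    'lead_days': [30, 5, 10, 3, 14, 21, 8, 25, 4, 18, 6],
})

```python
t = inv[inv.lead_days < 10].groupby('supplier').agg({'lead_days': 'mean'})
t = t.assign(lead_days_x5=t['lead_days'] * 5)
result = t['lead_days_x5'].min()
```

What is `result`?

20.0

filter rows where lead_days < 10:
   supplier  lead_days
1    Globex          5
3    Globex          3
6    Vertex          8
8    Vertex          4
10   Vertex          6
group by supplier, mean of lead_days:
          lead_days
supplier           
Globex          4.0
Vertex          6.0
add column lead_days_x5 = t['lead_days'] * 5:
          lead_days  lead_days_x5
supplier                         
Globex          4.0          20.0
Vertex          6.0          30.0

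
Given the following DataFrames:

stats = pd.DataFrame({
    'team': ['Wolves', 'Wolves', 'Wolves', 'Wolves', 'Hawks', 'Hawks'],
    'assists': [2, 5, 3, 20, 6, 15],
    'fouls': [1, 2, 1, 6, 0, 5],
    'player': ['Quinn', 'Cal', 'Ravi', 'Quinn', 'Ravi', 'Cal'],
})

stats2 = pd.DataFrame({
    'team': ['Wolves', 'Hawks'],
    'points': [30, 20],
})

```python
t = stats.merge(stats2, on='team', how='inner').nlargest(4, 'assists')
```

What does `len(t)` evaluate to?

4

merge on 'team' (how='inner') → 6 rows:
     team  assists  fouls player  points
0  Wolves        2      1  Quinn      30
1  Wolves        5      2    Cal      30
2  Wolves        3      1   Ravi      30
3  Wolves       20      6  Quinn      30
4   Hawks        6      0   Ravi      20
5   Hawks       15      5    Cal      20
take 4 rows with largest assists:
     team  assists  fouls player  points
3  Wolves       20      6  Quinn      30
5   Hawks       15      5    Cal      20
4   Hawks        6      0   Ravi      20
1  Wolves        5      2    Cal      30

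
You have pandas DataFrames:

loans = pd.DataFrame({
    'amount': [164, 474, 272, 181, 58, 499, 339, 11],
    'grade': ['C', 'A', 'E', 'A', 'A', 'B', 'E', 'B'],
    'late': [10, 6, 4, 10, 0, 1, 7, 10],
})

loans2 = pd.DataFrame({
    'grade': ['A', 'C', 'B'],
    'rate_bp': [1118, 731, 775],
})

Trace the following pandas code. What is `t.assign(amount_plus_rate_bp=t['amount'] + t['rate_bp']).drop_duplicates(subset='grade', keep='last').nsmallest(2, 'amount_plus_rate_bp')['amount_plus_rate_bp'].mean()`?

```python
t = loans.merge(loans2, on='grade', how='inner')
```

840.5

merge on 'grade' (how='inner') → 6 rows:
   amount grade  late  rate_bp
0     164     C    10      731
1     474     A     6     1118
2     181     A    10     1118
3      58     A     0     1118
4     499     B     1      775
5      11     B    10      775
add column amount_plus_rate_bp = t['amount'] + t['rate_bp']:
   amount grade  late  rate_bp  amount_plus_rate_bp
0     164     C    10      731                  895
1     474     A     6     1118                 1592
2     181     A    10     1118                 1299
3      58     A     0     1118                 1176
4     499     B     1      775                 1274
5      11     B    10      775                  786
drop duplicate grade (keep=last):
   amount grade  late  rate_bp  amount_plus_rate_bp
0     164     C    10      731                  895
3      58     A     0     1118                 1176
5      11     B    10      775                  786
take 2 rows with smallest amount_plus_rate_bp:
   amount grade  late  rate_bp  amount_plus_rate_bp
5      11     B    10      775                  786
0     164     C    10      731                  895
The mean of column 'amount_plus_rate_bp' is 840.5.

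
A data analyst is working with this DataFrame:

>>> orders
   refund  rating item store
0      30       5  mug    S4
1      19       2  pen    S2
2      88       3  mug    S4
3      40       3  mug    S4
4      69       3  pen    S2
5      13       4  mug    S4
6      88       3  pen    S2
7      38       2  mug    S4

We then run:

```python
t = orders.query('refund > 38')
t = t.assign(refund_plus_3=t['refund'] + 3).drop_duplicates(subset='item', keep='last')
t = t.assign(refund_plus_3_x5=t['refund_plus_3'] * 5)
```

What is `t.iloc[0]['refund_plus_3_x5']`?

filter rows where refund > 38:
   refund  rating item store
2      88       3  mug    S4
3      40       3  mug    S4
4      69       3  pen    S2
6      88       3  pen    S2
add column refund_plus_3 = t['refund'] + 3:
   refund  rating item store  refund_plus_3
2      88       3  mug    S4             91
3      40       3  mug    S4             43
4      69       3  pen    S2             72
6      88       3  pen    S2             91
drop duplicate item (keep=last):
   refund  rating item store  refund_plus_3
3      40       3  mug    S4             43
6      88       3  pen    S2             91
add column refund_plus_3_x5 = t['refund_plus_3'] * 5:
   refund  rating item store  refund_plus_3  refund_plus_3_x5
3      40       3  mug    S4             43               215
6      88       3  pen    S2             91               455

215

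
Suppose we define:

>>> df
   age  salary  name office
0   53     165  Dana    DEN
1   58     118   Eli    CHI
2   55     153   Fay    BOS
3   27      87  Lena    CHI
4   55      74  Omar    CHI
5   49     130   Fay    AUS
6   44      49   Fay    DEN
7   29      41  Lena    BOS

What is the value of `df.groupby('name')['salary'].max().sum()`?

group by name, max of salary:
name
Dana    165
Eli     118
Fay     153
Lena     87
Omar     74
Name: salary, dtype: int64
sum of the resulting series → 597

597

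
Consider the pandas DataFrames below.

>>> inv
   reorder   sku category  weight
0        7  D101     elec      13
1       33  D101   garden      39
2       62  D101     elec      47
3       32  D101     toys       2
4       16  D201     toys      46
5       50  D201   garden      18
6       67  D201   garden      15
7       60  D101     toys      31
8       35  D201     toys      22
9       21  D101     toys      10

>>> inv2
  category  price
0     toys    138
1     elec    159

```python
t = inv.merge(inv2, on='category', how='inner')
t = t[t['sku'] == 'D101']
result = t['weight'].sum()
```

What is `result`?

merge on 'category' (how='inner') → 7 rows:
   reorder   sku category  weight  price
0        7  D101     elec      13    159
1       62  D101     elec      47    159
2       32  D101     toys       2    138
3       16  D201     toys      46    138
4       60  D101     toys      31    138
5       35  D201     toys      22    138
6       21  D101     toys      10    138
filter rows where sku == 'D101':
   reorder   sku category  weight  price
0        7  D101     elec      13    159
1       62  D101     elec      47    159
2       32  D101     toys       2    138
4       60  D101     toys      31    138
6       21  D101     toys      10    138
Hence 103.

103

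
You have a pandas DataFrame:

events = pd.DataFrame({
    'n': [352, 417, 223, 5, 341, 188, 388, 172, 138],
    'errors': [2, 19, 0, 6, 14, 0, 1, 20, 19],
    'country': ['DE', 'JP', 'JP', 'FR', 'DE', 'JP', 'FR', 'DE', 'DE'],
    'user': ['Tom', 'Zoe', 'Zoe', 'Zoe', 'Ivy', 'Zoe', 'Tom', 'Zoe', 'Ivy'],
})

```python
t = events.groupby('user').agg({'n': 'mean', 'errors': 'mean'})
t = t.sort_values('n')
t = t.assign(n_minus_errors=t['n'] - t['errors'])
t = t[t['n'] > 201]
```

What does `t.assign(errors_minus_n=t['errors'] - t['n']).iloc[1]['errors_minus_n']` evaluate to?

-368.5

group by user: mean(n), mean(errors):
          n  errors
user               
Ivy   239.5    16.5
Tom   370.0     1.5
Zoe   201.0     9.0
sort by n:
          n  errors
user               
Zoe   201.0     9.0
Ivy   239.5    16.5
Tom   370.0     1.5
add column n_minus_errors = t['n'] - t['errors']:
          n  errors  n_minus_errors
user                               
Zoe   201.0     9.0           192.0
Ivy   239.5    16.5           223.0
Tom   370.0     1.5           368.5
filter rows where n > 201:
          n  errors  n_minus_errors
user                               
Ivy   239.5    16.5           223.0
Tom   370.0     1.5           368.5
add column errors_minus_n = t['errors'] - t['n']:
          n  errors  n_minus_errors  errors_minus_n
user                                               
Ivy   239.5    16.5           223.0          -223.0
Tom   370.0     1.5           368.5          -368.5
The value at position 1, column 'errors_minus_n' is -368.5.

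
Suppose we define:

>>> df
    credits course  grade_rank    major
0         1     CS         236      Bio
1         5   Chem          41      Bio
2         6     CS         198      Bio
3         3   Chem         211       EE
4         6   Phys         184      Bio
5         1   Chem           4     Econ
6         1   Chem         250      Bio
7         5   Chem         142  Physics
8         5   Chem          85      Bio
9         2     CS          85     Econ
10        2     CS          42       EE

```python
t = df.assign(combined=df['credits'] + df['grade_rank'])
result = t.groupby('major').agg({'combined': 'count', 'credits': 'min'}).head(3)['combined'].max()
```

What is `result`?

6

add column combined = df['credits'] + df['grade_rank']:
    credits course  grade_rank    major  combined
0         1     CS         236      Bio       237
1         5   Chem          41      Bio        46
2         6     CS         198      Bio       204
3         3   Chem         211       EE       214
4         6   Phys         184      Bio       190
5         1   Chem           4     Econ         5
6         1   Chem         250      Bio       251
7         5   Chem         142  Physics       147
8         5   Chem          85      Bio        90
9         2     CS          85     Econ        87
10        2     CS          42       EE        44
group by major: count(combined), min(credits):
         combined  credits
major                     
Bio             6        1
EE              2        2
Econ            2        1
Physics         1        5
take first 3 rows:
       combined  credits
major                   
Bio           6        1
EE            2        2
Econ          2        1
Reading off the max of column 'combined', we get 6.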